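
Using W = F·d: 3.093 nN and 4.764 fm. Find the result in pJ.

0.000000000014735052 pJ

3.093 × 10^-9 × 4.764 × 10^-15 = 14.735052 × 10^-24 J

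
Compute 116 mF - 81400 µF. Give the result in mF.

34.6 mF

In mF:
  116 mF → 116
  81400 µF = 81400 × 10⁻³ mF = 81.4
Difference: 116 - 81.4 = 34.6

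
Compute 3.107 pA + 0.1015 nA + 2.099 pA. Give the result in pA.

106.706 pA

In pA:
  3.107 pA → 3.107
  0.1015 nA = 0.1015e3 pA = 101.5
  2.099 pA → 2.099
Sum: 3.107 + 101.5 + 2.099 = 106.706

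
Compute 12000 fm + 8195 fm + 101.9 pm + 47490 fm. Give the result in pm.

169.585 pm

In pm:
  12000 fm = 12000e-3 pm = 12
  8195 fm = 8195e-3 pm = 8.195
  101.9 pm → 101.9
  47490 fm = 47490e-3 pm = 47.49
Sum: 12 + 8.195 + 101.9 + 47.49 = 169.585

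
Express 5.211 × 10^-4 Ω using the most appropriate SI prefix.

= 521.1 × 10^-6 Ω; 10^-6 is micro.

521.1 μΩ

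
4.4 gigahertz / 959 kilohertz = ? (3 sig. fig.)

(4.4 × 10^9) / (959 × 10^3) = 0.004588 × 10^6

4590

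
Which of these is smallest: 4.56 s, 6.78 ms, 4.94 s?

6.78 ms

4.56 s = 4.56 s
6.78 ms = 0.00678 s
4.94 s = 4.94 s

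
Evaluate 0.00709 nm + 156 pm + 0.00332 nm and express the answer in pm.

166.41 pm

In pm:
  0.00709 nm = 0.00709e3 pm = 7.09
  156 pm → 156
  0.00332 nm = 0.00332e3 pm = 3.32
Sum: 7.09 + 156 + 3.32 = 166.41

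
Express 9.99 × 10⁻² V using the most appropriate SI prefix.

99.9 mV

= 99.9 × 10⁻³ V; 10⁻³ is milli.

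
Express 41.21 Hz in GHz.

(no prefix) = 10^0, giga = 10^9; factor is 10^-9.
41.21 × 10^-9 = 0.00000004121

0.00000004121 GHz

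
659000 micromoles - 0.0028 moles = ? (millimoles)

656.2 millimoles

In millimoles:
  659000 micromoles = 659000e-3 millimoles = 659
  0.0028 moles = 0.0028e3 millimoles = 2.8
Difference: 659 - 2.8 = 656.2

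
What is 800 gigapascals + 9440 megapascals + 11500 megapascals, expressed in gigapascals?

In gigapascals:
  800 gigapascals → 800
  9440 megapascals = 9440 × 10^-3 gigapascals = 9.44
  11500 megapascals = 11500 × 10^-3 gigapascals = 11.5
Sum: 800 + 9.44 + 11.5 = 820.94

820.94 gigapascals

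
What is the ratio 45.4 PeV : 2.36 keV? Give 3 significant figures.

19200000000000

(45.4 × 10^15) / (2.36 × 10^3) = 19.24 × 10^12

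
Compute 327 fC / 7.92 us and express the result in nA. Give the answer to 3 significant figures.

(327 × 10⁻¹⁵) / (7.92 × 10⁻⁶) = 41.288 × 10⁻⁹ A

41.3 nA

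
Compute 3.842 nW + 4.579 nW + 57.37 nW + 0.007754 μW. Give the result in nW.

In nW:
  3.842 nW → 3.842
  4.579 nW → 4.579
  57.37 nW → 57.37
  0.007754 μW = 0.007754 × 10³ nW = 7.754
Sum: 3.842 + 4.579 + 57.37 + 7.754 = 73.545

73.545 nW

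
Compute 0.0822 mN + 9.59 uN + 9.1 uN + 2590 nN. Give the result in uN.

In uN:
  0.0822 mN = 0.0822 × 10³ uN = 82.2
  9.59 uN → 9.59
  9.1 uN → 9.1
  2590 nN = 2590 × 10⁻³ uN = 2.59
Sum: 82.2 + 9.59 + 9.1 + 2.59 = 103.48

103.48 uN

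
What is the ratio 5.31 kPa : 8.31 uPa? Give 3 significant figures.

639000000

(5.31e3) / (8.31e-6) = 0.639e9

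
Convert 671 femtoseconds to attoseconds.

femto = 1e-15, atto = 1e-18; factor is 1e3.
671 × 1e3 = 671000

671000 attoseconds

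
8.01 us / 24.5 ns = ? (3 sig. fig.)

(8.01 × 10^-6) / (24.5 × 10^-9) = 0.3269 × 10^3

327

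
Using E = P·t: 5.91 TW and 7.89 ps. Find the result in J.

5.91 × 10^12 × 7.89 × 10^-12 = 46.6299 J

46.6299 J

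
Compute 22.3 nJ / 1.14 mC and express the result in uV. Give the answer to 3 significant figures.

(22.3 × 10⁻⁹) / (1.14 × 10⁻³) = 19.561 × 10⁻⁶ V

19.6 uV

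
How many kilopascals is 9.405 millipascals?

milli = 10⁻³, kilo = 10³; factor is 10⁻⁶.
9.405 × 10⁻⁶ = 0.000009405

0.000009405 kilopascals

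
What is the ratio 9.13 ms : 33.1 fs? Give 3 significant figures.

276000000000

(9.13 × 10⁻³) / (33.1 × 10⁻¹⁵) = 0.2758 × 10¹²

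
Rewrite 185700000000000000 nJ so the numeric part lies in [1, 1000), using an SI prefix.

185.7 MJ

= 185.7 × 10^6 J; 10^6 is mega.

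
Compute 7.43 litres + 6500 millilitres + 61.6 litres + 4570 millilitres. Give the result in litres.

In litres:
  7.43 litres → 7.43
  6500 millilitres = 6500 × 10⁻³ litres = 6.5
  61.6 litres → 61.6
  4570 millilitres = 4570 × 10⁻³ litres = 4.57
Sum: 7.43 + 6.5 + 61.6 + 4.57 = 80.1

80.1 litres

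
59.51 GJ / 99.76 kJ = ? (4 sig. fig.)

596500

(59.51e9) / (99.76e3) = 0.59653e6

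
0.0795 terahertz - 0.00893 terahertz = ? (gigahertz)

70.57 gigahertz

In gigahertz:
  0.0795 terahertz = 0.0795 × 10^3 gigahertz = 79.5
  0.00893 terahertz = 0.00893 × 10^3 gigahertz = 8.93
Difference: 79.5 - 8.93 = 70.57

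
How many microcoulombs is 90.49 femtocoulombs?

0.00000009049 microcoulombs

femto = 10⁻¹⁵, micro = 10⁻⁶; factor is 10⁻⁹.
90.49 × 10⁻⁹ = 0.00000009049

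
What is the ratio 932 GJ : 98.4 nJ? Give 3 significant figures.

9470000000000000000

(932 × 10^9) / (98.4 × 10^-9) = 9.472 × 10^18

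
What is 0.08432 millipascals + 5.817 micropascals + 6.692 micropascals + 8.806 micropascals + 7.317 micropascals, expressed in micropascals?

112.952 micropascals

In micropascals:
  0.08432 millipascals = 0.08432 × 10^3 micropascals = 84.32
  5.817 micropascals → 5.817
  6.692 micropascals → 6.692
  8.806 micropascals → 8.806
  7.317 micropascals → 7.317
Sum: 84.32 + 5.817 + 6.692 + 8.806 + 7.317 = 112.952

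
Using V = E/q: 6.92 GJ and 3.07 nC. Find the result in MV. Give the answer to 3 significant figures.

2250000000000 MV

(6.92e9) / (3.07e-9) = 2.2541e18 V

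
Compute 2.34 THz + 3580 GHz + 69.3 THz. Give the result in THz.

In THz:
  2.34 THz → 2.34
  3580 GHz = 3580e-3 THz = 3.58
  69.3 THz → 69.3
Sum: 2.34 + 3.58 + 69.3 = 75.22

75.22 THz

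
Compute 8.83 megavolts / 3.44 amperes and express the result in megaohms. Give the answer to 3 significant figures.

(8.83e6) / (3.44) = 2.5669e6 Ω

2.57 megaohms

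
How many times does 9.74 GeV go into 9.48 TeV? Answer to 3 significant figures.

973

(9.48 × 10^12) / (9.74 × 10^9) = 0.9733 × 10^3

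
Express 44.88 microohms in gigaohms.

0.00000000000004488 gigaohms

micro = 10⁻⁶, giga = 10⁹; factor is 10⁻¹⁵.
44.88 × 10⁻¹⁵ = 0.00000000000004488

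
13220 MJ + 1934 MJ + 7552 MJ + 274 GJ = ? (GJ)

296.706 GJ

In GJ:
  13220 MJ = 13220e-3 GJ = 13.22
  1934 MJ = 1934e-3 GJ = 1.934
  7552 MJ = 7552e-3 GJ = 7.552
  274 GJ → 274
Sum: 13.22 + 1.934 + 7.552 + 274 = 296.706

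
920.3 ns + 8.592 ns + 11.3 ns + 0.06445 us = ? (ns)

In ns:
  920.3 ns → 920.3
  8.592 ns → 8.592
  11.3 ns → 11.3
  0.06445 us = 0.06445 × 10³ ns = 64.45
Sum: 920.3 + 8.592 + 11.3 + 64.45 = 1004.642

1004.642 ns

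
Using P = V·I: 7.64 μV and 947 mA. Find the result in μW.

7.23508 μW

7.64 × 10⁻⁶ × 947 × 10⁻³ = 7235.08 × 10⁻⁹ W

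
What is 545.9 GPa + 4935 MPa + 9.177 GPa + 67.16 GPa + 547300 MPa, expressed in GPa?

In GPa:
  545.9 GPa → 545.9
  4935 MPa = 4935e-3 GPa = 4.935
  9.177 GPa → 9.177
  67.16 GPa → 67.16
  547300 MPa = 547300e-3 GPa = 547.3
Sum: 545.9 + 4.935 + 9.177 + 67.16 + 547.3 = 1174.472

1174.472 GPa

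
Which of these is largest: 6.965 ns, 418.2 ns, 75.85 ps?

418.2 ns

6.965 ns = 0.000000006965 s
418.2 ns = 0.0000004182 s
75.85 ps = 0.00000000007585 s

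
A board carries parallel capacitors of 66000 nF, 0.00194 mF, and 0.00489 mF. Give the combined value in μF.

In μF:
  66000 nF = 66000 × 10^-3 μF = 66
  0.00194 mF = 0.00194 × 10^3 μF = 1.94
  0.00489 mF = 0.00489 × 10^3 μF = 4.89
Sum: 66 + 1.94 + 4.89 = 72.83

72.83 μF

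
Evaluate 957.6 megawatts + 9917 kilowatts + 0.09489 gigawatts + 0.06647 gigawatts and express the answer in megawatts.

1128.877 megawatts

In megawatts:
  957.6 megawatts → 957.6
  9917 kilowatts = 9917e-3 megawatts = 9.917
  0.09489 gigawatts = 0.09489e3 megawatts = 94.89
  0.06647 gigawatts = 0.06647e3 megawatts = 66.47
Sum: 957.6 + 9.917 + 94.89 + 66.47 = 1128.877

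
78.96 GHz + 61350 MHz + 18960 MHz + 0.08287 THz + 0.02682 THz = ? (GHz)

In GHz:
  78.96 GHz → 78.96
  61350 MHz = 61350 × 10^-3 GHz = 61.35
  18960 MHz = 18960 × 10^-3 GHz = 18.96
  0.08287 THz = 0.08287 × 10^3 GHz = 82.87
  0.02682 THz = 0.02682 × 10^3 GHz = 26.82
Sum: 78.96 + 61.35 + 18.96 + 82.87 + 26.82 = 268.96

268.96 GHz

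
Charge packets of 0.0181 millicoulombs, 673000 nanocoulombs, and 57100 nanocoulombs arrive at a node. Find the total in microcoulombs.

In microcoulombs:
  0.0181 millicoulombs = 0.0181e3 microcoulombs = 18.1
  673000 nanocoulombs = 673000e-3 microcoulombs = 673
  57100 nanocoulombs = 57100e-3 microcoulombs = 57.1
Sum: 18.1 + 673 + 57.1 = 748.2

748.2 microcoulombs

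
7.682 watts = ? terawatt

0.000000000007682 terawatts

(no prefix) = 10^0, tera = 10^12; factor is 10^-12.
7.682 × 10^-12 = 0.000000000007682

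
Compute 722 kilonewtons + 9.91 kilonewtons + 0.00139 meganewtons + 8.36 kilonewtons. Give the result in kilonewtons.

741.66 kilonewtons

In kilonewtons:
  722 kilonewtons → 722
  9.91 kilonewtons → 9.91
  0.00139 meganewtons = 0.00139 × 10^3 kilonewtons = 1.39
  8.36 kilonewtons → 8.36
Sum: 722 + 9.91 + 1.39 + 8.36 = 741.66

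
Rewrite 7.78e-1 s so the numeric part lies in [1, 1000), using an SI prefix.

= 778e-3 s; 1e-3 is milli.

778 ms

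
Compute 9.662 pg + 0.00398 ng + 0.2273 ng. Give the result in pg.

In pg:
  9.662 pg → 9.662
  0.00398 ng = 0.00398 × 10^3 pg = 3.98
  0.2273 ng = 0.2273 × 10^3 pg = 227.3
Sum: 9.662 + 3.98 + 227.3 = 240.942

240.942 pg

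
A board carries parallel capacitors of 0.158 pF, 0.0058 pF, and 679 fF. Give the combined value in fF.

842.8 fF

In fF:
  0.158 pF = 0.158 × 10³ fF = 158
  0.0058 pF = 0.0058 × 10³ fF = 5.8
  679 fF → 679
Sum: 158 + 5.8 + 679 = 842.8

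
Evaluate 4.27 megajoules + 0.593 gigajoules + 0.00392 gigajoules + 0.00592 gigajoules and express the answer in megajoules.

In megajoules:
  4.27 megajoules → 4.27
  0.593 gigajoules = 0.593e3 megajoules = 593
  0.00392 gigajoules = 0.00392e3 megajoules = 3.92
  0.00592 gigajoules = 0.00592e3 megajoules = 5.92
Sum: 4.27 + 593 + 3.92 + 5.92 = 607.11

607.11 megajoules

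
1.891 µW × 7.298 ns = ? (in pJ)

1.891 × 10^-6 × 7.298 × 10^-9 = 13.800518 × 10^-15 J

0.013800518 pJ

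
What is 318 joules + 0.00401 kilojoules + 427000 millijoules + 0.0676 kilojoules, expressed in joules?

816.61 joules

In joules:
  318 joules → 318
  0.00401 kilojoules = 0.00401e3 joules = 4.01
  427000 millijoules = 427000e-3 joules = 427
  0.0676 kilojoules = 0.0676e3 joules = 67.6
Sum: 318 + 4.01 + 427 + 67.6 = 816.61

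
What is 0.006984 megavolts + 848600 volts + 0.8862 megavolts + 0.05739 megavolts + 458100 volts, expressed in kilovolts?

In kilovolts:
  0.006984 megavolts = 0.006984 × 10^3 kilovolts = 6.984
  848600 volts = 848600 × 10^-3 kilovolts = 848.6
  0.8862 megavolts = 0.8862 × 10^3 kilovolts = 886.2
  0.05739 megavolts = 0.05739 × 10^3 kilovolts = 57.39
  458100 volts = 458100 × 10^-3 kilovolts = 458.1
Sum: 6.984 + 848.6 + 886.2 + 57.39 + 458.1 = 2257.274

2257.274 kilovolts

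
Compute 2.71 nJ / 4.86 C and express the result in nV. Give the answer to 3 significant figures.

(2.71 × 10^-9) / (4.86) = 0.55761 × 10^-9 V

0.558 nV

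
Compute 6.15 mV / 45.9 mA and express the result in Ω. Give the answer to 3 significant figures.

(6.15e-3) / (45.9e-3) = 0.13399 Ω

0.134 Ω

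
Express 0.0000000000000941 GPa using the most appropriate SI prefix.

94.1 μPa

= 94.1e-6 Pa; 1e-6 is micro.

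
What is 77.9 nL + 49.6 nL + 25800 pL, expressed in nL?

153.3 nL

In nL:
  77.9 nL → 77.9
  49.6 nL → 49.6
  25800 pL = 25800 × 10⁻³ nL = 25.8
Sum: 77.9 + 49.6 + 25.8 = 153.3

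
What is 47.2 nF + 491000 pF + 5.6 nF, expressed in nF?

In nF:
  47.2 nF → 47.2
  491000 pF = 491000e-3 nF = 491
  5.6 nF → 5.6
Sum: 47.2 + 491 + 5.6 = 543.8

543.8 nF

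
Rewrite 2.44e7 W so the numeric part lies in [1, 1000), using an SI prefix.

24.4 MW

= 24.4e6 W; 1e6 is mega.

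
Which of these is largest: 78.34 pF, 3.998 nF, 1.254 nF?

3.998 nF

78.34 pF = 0.00000000007834 F
3.998 nF = 0.000000003998 F
1.254 nF = 0.000000001254 F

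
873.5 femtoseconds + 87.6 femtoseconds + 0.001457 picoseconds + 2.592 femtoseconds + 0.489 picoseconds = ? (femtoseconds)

1454.149 femtoseconds

In femtoseconds:
  873.5 femtoseconds → 873.5
  87.6 femtoseconds → 87.6
  0.001457 picoseconds = 0.001457 × 10³ femtoseconds = 1.457
  2.592 femtoseconds → 2.592
  0.489 picoseconds = 0.489 × 10³ femtoseconds = 489
Sum: 873.5 + 87.6 + 1.457 + 2.592 + 489 = 1454.149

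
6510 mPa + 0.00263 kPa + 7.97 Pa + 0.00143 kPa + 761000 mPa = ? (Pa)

779.54 Pa

In Pa:
  6510 mPa = 6510 × 10⁻³ Pa = 6.51
  0.00263 kPa = 0.00263 × 10³ Pa = 2.63
  7.97 Pa → 7.97
  0.00143 kPa = 0.00143 × 10³ Pa = 1.43
  761000 mPa = 761000 × 10⁻³ Pa = 761
Sum: 6.51 + 2.63 + 7.97 + 1.43 + 761 = 779.54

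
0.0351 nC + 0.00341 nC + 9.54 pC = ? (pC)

48.05 pC

In pC:
  0.0351 nC = 0.0351e3 pC = 35.1
  0.00341 nC = 0.00341e3 pC = 3.41
  9.54 pC → 9.54
Sum: 35.1 + 3.41 + 9.54 = 48.05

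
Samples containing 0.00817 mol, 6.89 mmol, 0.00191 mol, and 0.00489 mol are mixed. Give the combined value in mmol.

21.86 mmol

In mmol:
  0.00817 mol = 0.00817 × 10³ mmol = 8.17
  6.89 mmol → 6.89
  0.00191 mol = 0.00191 × 10³ mmol = 1.91
  0.00489 mol = 0.00489 × 10³ mmol = 4.89
Sum: 8.17 + 6.89 + 1.91 + 4.89 = 21.86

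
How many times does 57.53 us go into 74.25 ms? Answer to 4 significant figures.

1291

(74.25 × 10^-3) / (57.53 × 10^-6) = 1.2906 × 10^3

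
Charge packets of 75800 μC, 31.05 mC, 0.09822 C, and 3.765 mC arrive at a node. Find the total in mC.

208.835 mC

In mC:
  75800 μC = 75800e-3 mC = 75.8
  31.05 mC → 31.05
  0.09822 C = 0.09822e3 mC = 98.22
  3.765 mC → 3.765
Sum: 75.8 + 31.05 + 98.22 + 3.765 = 208.835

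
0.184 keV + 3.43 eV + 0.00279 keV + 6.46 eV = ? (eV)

196.68 eV

In eV:
  0.184 keV = 0.184e3 eV = 184
  3.43 eV → 3.43
  0.00279 keV = 0.00279e3 eV = 2.79
  6.46 eV → 6.46
Sum: 184 + 3.43 + 2.79 + 6.46 = 196.68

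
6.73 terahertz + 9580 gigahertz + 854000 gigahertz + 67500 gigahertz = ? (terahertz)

In terahertz:
  6.73 terahertz → 6.73
  9580 gigahertz = 9580e-3 terahertz = 9.58
  854000 gigahertz = 854000e-3 terahertz = 854
  67500 gigahertz = 67500e-3 terahertz = 67.5
Sum: 6.73 + 9.58 + 854 + 67.5 = 937.81

937.81 terahertz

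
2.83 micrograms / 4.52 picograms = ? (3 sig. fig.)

626000

(2.83 × 10^-6) / (4.52 × 10^-12) = 0.6261 × 10^6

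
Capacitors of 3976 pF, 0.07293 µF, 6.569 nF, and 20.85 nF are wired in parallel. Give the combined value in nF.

104.325 nF

In nF:
  3976 pF = 3976e-3 nF = 3.976
  0.07293 µF = 0.07293e3 nF = 72.93
  6.569 nF → 6.569
  20.85 nF → 20.85
Sum: 3.976 + 72.93 + 6.569 + 20.85 = 104.325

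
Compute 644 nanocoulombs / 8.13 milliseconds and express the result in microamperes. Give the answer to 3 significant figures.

79.2 microamperes

(644 × 10^-9) / (8.13 × 10^-3) = 79.213 × 10^-6 A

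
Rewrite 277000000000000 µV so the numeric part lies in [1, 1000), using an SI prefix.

277 MV

= 277 × 10⁶ V; 10⁶ is mega.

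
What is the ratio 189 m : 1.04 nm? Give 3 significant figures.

182000000000

(189) / (1.04 × 10^-9) = 181.7 × 10^9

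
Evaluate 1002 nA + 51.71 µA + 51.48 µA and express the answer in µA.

In µA:
  1002 nA = 1002 × 10⁻³ µA = 1.002
  51.71 µA → 51.71
  51.48 µA → 51.48
Sum: 1.002 + 51.71 + 51.48 = 104.192

104.192 µA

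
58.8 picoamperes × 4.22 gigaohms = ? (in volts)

58.8 × 10⁻¹² × 4.22 × 10⁹ = 248.136 × 10⁻³ V

0.248136 volts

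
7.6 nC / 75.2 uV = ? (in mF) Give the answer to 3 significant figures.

0.101 mF

(7.6 × 10⁻⁹) / (75.2 × 10⁻⁶) = 0.10106 × 10⁻³ F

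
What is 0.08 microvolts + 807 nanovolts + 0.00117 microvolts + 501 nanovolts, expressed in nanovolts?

1389.17 nanovolts

In nanovolts:
  0.08 microvolts = 0.08 × 10^3 nanovolts = 80
  807 nanovolts → 807
  0.00117 microvolts = 0.00117 × 10^3 nanovolts = 1.17
  501 nanovolts → 501
Sum: 80 + 807 + 1.17 + 501 = 1389.17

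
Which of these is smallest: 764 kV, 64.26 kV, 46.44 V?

46.44 V

764 kV = 764000 V
64.26 kV = 64260 V
46.44 V = 46.44 V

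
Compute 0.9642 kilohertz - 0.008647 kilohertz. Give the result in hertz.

In hertz:
  0.9642 kilohertz = 0.9642 × 10³ hertz = 964.2
  0.008647 kilohertz = 0.008647 × 10³ hertz = 8.647
Difference: 964.2 - 8.647 = 955.553

955.553 hertz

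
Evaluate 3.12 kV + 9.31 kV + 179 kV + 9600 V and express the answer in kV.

In kV:
  3.12 kV → 3.12
  9.31 kV → 9.31
  179 kV → 179
  9600 V = 9600 × 10^-3 kV = 9.6
Sum: 3.12 + 9.31 + 179 + 9.6 = 201.03

201.03 kV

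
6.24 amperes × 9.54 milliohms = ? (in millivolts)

6.24 × 9.54 × 10^-3 = 59.5296 × 10^-3 V

59.5296 millivolts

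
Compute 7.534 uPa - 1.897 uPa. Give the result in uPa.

5.637 uPa

In uPa:
  7.534 uPa → 7.534
  1.897 uPa → 1.897
Difference: 7.534 - 1.897 = 5.637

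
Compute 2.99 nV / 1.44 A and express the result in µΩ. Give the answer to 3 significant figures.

0.00208 µΩ

(2.99 × 10^-9) / (1.44) = 2.0764 × 10^-9 Ω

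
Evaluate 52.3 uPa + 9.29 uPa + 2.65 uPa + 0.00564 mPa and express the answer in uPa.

In uPa:
  52.3 uPa → 52.3
  9.29 uPa → 9.29
  2.65 uPa → 2.65
  0.00564 mPa = 0.00564e3 uPa = 5.64
Sum: 52.3 + 9.29 + 2.65 + 5.64 = 69.88

69.88 uPa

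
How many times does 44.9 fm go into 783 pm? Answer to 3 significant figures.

17400

(783 × 10^-12) / (44.9 × 10^-15) = 17.44 × 10^3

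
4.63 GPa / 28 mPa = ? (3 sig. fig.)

(4.63 × 10⁹) / (28 × 10⁻³) = 0.1654 × 10¹²

165000000000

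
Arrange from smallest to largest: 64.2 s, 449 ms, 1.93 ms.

64.2 s = 64.2 s
449 ms = 0.449 s
1.93 ms = 0.00193 s

1.93 ms < 449 ms < 64.2 s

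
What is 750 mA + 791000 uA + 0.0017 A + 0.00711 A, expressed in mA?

In mA:
  750 mA → 750
  791000 uA = 791000 × 10⁻³ mA = 791
  0.0017 A = 0.0017 × 10³ mA = 1.7
  0.00711 A = 0.00711 × 10³ mA = 7.11
Sum: 750 + 791 + 1.7 + 7.11 = 1549.81

1549.81 mA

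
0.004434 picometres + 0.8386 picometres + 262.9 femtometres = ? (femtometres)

1105.934 femtometres

In femtometres:
  0.004434 picometres = 0.004434e3 femtometres = 4.434
  0.8386 picometres = 0.8386e3 femtometres = 838.6
  262.9 femtometres → 262.9
Sum: 4.434 + 838.6 + 262.9 = 1105.934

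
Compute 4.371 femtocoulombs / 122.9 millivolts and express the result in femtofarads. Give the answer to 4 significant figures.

35.57 femtofarads

(4.371 × 10⁻¹⁵) / (122.9 × 10⁻³) = 0.0355655 × 10⁻¹² F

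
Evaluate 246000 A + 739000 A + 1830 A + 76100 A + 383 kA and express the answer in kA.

1445.93 kA

In kA:
  246000 A = 246000e-3 kA = 246
  739000 A = 739000e-3 kA = 739
  1830 A = 1830e-3 kA = 1.83
  76100 A = 76100e-3 kA = 76.1
  383 kA → 383
Sum: 246 + 739 + 1.83 + 76.1 + 383 = 1445.93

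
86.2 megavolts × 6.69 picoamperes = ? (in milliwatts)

0.576678 milliwatts

86.2 × 10^6 × 6.69 × 10^-12 = 576.678 × 10^-6 W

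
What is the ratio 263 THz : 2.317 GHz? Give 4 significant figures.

(263 × 10¹²) / (2.317 × 10⁹) = 113.51 × 10³

113500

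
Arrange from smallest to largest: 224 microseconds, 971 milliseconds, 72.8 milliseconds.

224 microseconds < 72.8 milliseconds < 971 milliseconds

224 microseconds = 0.000224 seconds
971 milliseconds = 0.971 seconds
72.8 milliseconds = 0.0728 seconds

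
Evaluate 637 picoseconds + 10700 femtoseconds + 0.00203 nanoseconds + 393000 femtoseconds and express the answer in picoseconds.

1042.73 picoseconds

In picoseconds:
  637 picoseconds → 637
  10700 femtoseconds = 10700e-3 picoseconds = 10.7
  0.00203 nanoseconds = 0.00203e3 picoseconds = 2.03
  393000 femtoseconds = 393000e-3 picoseconds = 393
Sum: 637 + 10.7 + 2.03 + 393 = 1042.73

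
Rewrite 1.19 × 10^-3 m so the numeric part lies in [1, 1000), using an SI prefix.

1.19 mm

= 1.19 × 10^-3 m; 10^-3 is milli.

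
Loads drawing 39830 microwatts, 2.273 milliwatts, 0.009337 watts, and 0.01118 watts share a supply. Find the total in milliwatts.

62.62 milliwatts

In milliwatts:
  39830 microwatts = 39830 × 10^-3 milliwatts = 39.83
  2.273 milliwatts → 2.273
  0.009337 watts = 0.009337 × 10^3 milliwatts = 9.337
  0.01118 watts = 0.01118 × 10^3 milliwatts = 11.18
Sum: 39.83 + 2.273 + 9.337 + 11.18 = 62.62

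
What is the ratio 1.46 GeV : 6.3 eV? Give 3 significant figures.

232000000

(1.46 × 10^9) / (6.3) = 0.2317 × 10^9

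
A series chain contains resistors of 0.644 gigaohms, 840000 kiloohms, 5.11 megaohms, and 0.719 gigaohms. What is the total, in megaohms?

2208.11 megaohms

In megaohms:
  0.644 gigaohms = 0.644 × 10^3 megaohms = 644
  840000 kiloohms = 840000 × 10^-3 megaohms = 840
  5.11 megaohms → 5.11
  0.719 gigaohms = 0.719 × 10^3 megaohms = 719
Sum: 644 + 840 + 5.11 + 719 = 2208.11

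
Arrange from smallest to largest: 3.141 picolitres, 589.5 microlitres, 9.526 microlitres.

3.141 picolitres = 0.000000000003141 litres
589.5 microlitres = 0.0005895 litres
9.526 microlitres = 0.000009526 litres

3.141 picolitres < 9.526 microlitres < 589.5 microlitres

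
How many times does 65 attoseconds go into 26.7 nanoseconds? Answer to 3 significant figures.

411000000

(26.7 × 10^-9) / (65 × 10^-18) = 0.4108 × 10^9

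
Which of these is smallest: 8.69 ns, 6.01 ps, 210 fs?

210 fs

8.69 ns = 0.00000000869 s
6.01 ps = 0.00000000000601 s
210 fs = 0.00000000000021 s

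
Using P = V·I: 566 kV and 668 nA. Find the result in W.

0.378088 W

566 × 10^3 × 668 × 10^-9 = 378088 × 10^-6 W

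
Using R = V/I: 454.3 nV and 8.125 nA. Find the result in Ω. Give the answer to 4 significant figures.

55.91 Ω

(454.3e-9) / (8.125e-9) = 55.9138 Ω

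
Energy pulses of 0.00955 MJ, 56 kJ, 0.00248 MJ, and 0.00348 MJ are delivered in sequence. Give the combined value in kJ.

In kJ:
  0.00955 MJ = 0.00955 × 10³ kJ = 9.55
  56 kJ → 56
  0.00248 MJ = 0.00248 × 10³ kJ = 2.48
  0.00348 MJ = 0.00348 × 10³ kJ = 3.48
Sum: 9.55 + 56 + 2.48 + 3.48 = 71.51

71.51 kJ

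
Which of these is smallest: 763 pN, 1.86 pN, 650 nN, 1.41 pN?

1.41 pN

763 pN = 0.000000000763 N
1.86 pN = 0.00000000000186 N
650 nN = 0.00000065 N
1.41 pN = 0.00000000000141 N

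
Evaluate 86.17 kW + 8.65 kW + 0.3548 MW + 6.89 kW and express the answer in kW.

In kW:
  86.17 kW → 86.17
  8.65 kW → 8.65
  0.3548 MW = 0.3548 × 10^3 kW = 354.8
  6.89 kW → 6.89
Sum: 86.17 + 8.65 + 354.8 + 6.89 = 456.51

456.51 kW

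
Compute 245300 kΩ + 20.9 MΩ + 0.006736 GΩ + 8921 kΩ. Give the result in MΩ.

281.857 MΩ

In MΩ:
  245300 kΩ = 245300 × 10^-3 MΩ = 245.3
  20.9 MΩ → 20.9
  0.006736 GΩ = 0.006736 × 10^3 MΩ = 6.736
  8921 kΩ = 8921 × 10^-3 MΩ = 8.921
Sum: 245.3 + 20.9 + 6.736 + 8.921 = 281.857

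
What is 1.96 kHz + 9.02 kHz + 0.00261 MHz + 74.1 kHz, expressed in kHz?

87.69 kHz

In kHz:
  1.96 kHz → 1.96
  9.02 kHz → 9.02
  0.00261 MHz = 0.00261e3 kHz = 2.61
  74.1 kHz → 74.1
Sum: 1.96 + 9.02 + 2.61 + 74.1 = 87.69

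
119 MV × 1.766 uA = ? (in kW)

119 × 10⁶ × 1.766 × 10⁻⁶ = 210.154 W

0.210154 kW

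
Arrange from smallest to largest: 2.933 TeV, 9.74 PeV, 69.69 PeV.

2.933 TeV < 9.74 PeV < 69.69 PeV

2.933 TeV = 2933000000000 eV
9.74 PeV = 9740000000000000 eV
69.69 PeV = 69690000000000000 eV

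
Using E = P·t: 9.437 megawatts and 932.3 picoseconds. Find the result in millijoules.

9.437 × 10⁶ × 932.3 × 10⁻¹² = 8798.1151 × 10⁻⁶ J

8.7981151 millijoules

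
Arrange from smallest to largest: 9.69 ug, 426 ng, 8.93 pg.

8.93 pg < 426 ng < 9.69 ug

9.69 ug = 0.00000969 g
426 ng = 0.000000426 g
8.93 pg = 0.00000000000893 g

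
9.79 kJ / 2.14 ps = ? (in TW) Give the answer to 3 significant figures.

(9.79 × 10³) / (2.14 × 10⁻¹²) = 4.5748 × 10¹⁵ W

4570 TW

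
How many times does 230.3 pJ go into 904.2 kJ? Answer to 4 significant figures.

(904.2 × 10^3) / (230.3 × 10^-12) = 3.9262 × 10^15

3926000000000000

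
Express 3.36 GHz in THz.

giga = 10^9, tera = 10^12; factor is 10^-3.
3.36 × 10^-3 = 0.00336

0.00336 THz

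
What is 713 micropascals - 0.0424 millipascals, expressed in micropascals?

670.6 micropascals

In micropascals:
  713 micropascals → 713
  0.0424 millipascals = 0.0424 × 10^3 micropascals = 42.4
Difference: 713 - 42.4 = 670.6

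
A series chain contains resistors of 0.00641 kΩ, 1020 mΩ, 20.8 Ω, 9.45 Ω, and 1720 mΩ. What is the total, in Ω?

39.4 Ω

In Ω:
  0.00641 kΩ = 0.00641 × 10³ Ω = 6.41
  1020 mΩ = 1020 × 10⁻³ Ω = 1.02
  20.8 Ω → 20.8
  9.45 Ω → 9.45
  1720 mΩ = 1720 × 10⁻³ Ω = 1.72
Sum: 6.41 + 1.02 + 20.8 + 9.45 + 1.72 = 39.4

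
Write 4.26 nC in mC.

nano = 10⁻⁹, milli = 10⁻³; factor is 10⁻⁶.
4.26 × 10⁻⁶ = 0.00000426

0.00000426 mC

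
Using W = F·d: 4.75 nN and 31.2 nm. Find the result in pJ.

4.75 × 10^-9 × 31.2 × 10^-9 = 148.2 × 10^-18 J

0.0001482 pJ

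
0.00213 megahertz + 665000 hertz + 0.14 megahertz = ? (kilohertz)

In kilohertz:
  0.00213 megahertz = 0.00213 × 10³ kilohertz = 2.13
  665000 hertz = 665000 × 10⁻³ kilohertz = 665
  0.14 megahertz = 0.14 × 10³ kilohertz = 140
Sum: 2.13 + 665 + 140 = 807.13

807.13 kilohertz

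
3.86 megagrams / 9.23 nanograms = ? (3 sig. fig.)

418000000000000

(3.86 × 10^6) / (9.23 × 10^-9) = 0.4182 × 10^15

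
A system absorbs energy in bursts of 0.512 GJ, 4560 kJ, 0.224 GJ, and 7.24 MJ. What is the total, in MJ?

747.8 MJ

In MJ:
  0.512 GJ = 0.512 × 10^3 MJ = 512
  4560 kJ = 4560 × 10^-3 MJ = 4.56
  0.224 GJ = 0.224 × 10^3 MJ = 224
  7.24 MJ → 7.24
Sum: 512 + 4.56 + 224 + 7.24 = 747.8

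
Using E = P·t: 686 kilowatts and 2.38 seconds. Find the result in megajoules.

686 × 10³ × 2.38 = 1632.68 × 10³ J

1.63268 megajoules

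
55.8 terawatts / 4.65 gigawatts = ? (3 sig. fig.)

(55.8 × 10¹²) / (4.65 × 10⁹) = 12 × 10³

12000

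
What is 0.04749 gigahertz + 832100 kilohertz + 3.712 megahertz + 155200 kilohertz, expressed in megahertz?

In megahertz:
  0.04749 gigahertz = 0.04749e3 megahertz = 47.49
  832100 kilohertz = 832100e-3 megahertz = 832.1
  3.712 megahertz → 3.712
  155200 kilohertz = 155200e-3 megahertz = 155.2
Sum: 47.49 + 832.1 + 3.712 + 155.2 = 1038.502

1038.502 megahertz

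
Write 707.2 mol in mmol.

707200 mmol

(no prefix) = 1e0, milli = 1e-3; factor is 1e3.
707.2 × 1e3 = 707200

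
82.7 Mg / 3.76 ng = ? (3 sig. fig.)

22000000000000000

(82.7 × 10⁶) / (3.76 × 10⁻⁹) = 21.99 × 10¹⁵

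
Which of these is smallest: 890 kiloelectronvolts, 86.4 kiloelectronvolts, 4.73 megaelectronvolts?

890 kiloelectronvolts = 890000 electronvolts
86.4 kiloelectronvolts = 86400 electronvolts
4.73 megaelectronvolts = 4730000 electronvolts

86.4 kiloelectronvolts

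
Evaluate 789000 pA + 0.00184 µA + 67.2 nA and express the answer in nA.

858.04 nA

In nA:
  789000 pA = 789000 × 10^-3 nA = 789
  0.00184 µA = 0.00184 × 10^3 nA = 1.84
  67.2 nA → 67.2
Sum: 789 + 1.84 + 67.2 = 858.04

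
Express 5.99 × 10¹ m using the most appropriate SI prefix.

59.9 m

= 59.9 m; mantissa already in [1, 1000).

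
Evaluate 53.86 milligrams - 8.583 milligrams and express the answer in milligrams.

In milligrams:
  53.86 milligrams → 53.86
  8.583 milligrams → 8.583
Difference: 53.86 - 8.583 = 45.277

45.277 milligrams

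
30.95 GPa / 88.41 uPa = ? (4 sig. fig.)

(30.95 × 10^9) / (88.41 × 10^-6) = 0.35007 × 10^15

350100000000000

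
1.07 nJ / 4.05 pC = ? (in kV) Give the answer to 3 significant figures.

(1.07e-9) / (4.05e-12) = 0.2642e3 V

0.264 kV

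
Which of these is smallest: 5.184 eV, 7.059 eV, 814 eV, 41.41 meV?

5.184 eV = 5.184 eV
7.059 eV = 7.059 eV
814 eV = 814 eV
41.41 meV = 0.04141 eV

41.41 meV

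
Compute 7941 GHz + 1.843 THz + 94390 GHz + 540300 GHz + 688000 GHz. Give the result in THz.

1332.474 THz

In THz:
  7941 GHz = 7941 × 10⁻³ THz = 7.941
  1.843 THz → 1.843
  94390 GHz = 94390 × 10⁻³ THz = 94.39
  540300 GHz = 540300 × 10⁻³ THz = 540.3
  688000 GHz = 688000 × 10⁻³ THz = 688
Sum: 7.941 + 1.843 + 94.39 + 540.3 + 688 = 1332.474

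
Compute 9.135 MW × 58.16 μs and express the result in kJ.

9.135 × 10^6 × 58.16 × 10^-6 = 531.2916 J

0.5312916 kJ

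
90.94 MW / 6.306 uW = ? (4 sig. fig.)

(90.94 × 10⁶) / (6.306 × 10⁻⁶) = 14.421 × 10¹²

14420000000000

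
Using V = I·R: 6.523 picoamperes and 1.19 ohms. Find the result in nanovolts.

0.00776237 nanovolts

6.523e-12 × 1.19 = 7.76237e-12 V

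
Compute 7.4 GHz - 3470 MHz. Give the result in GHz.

In GHz:
  7.4 GHz → 7.4
  3470 MHz = 3470 × 10^-3 GHz = 3.47
Difference: 7.4 - 3.47 = 3.93

3.93 GHz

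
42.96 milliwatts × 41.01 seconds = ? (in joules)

42.96e-3 × 41.01 = 1761.7896e-3 J

1.7617896 joules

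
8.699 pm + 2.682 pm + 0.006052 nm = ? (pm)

In pm:
  8.699 pm → 8.699
  2.682 pm → 2.682
  0.006052 nm = 0.006052 × 10^3 pm = 6.052
Sum: 8.699 + 2.682 + 6.052 = 17.433

17.433 pm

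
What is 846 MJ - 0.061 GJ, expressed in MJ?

In MJ:
  846 MJ → 846
  0.061 GJ = 0.061 × 10³ MJ = 61
Difference: 846 - 61 = 785

785 MJ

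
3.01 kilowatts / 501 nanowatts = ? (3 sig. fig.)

(3.01e3) / (501e-9) = 0.006008e12

6010000000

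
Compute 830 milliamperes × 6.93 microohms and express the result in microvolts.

830 × 10⁻³ × 6.93 × 10⁻⁶ = 5751.9 × 10⁻⁹ V

5.7519 microvolts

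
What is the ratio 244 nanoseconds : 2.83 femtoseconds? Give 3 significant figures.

(244e-9) / (2.83e-15) = 86.22e6

86200000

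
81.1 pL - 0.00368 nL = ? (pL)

77.42 pL

In pL:
  81.1 pL → 81.1
  0.00368 nL = 0.00368 × 10^3 pL = 3.68
Difference: 81.1 - 3.68 = 77.42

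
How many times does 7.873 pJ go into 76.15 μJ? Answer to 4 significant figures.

(76.15e-6) / (7.873e-12) = 9.6723e6

9672000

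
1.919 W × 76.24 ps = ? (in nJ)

1.919 × 76.24 × 10^-12 = 146.30456 × 10^-12 J

0.14630456 nJ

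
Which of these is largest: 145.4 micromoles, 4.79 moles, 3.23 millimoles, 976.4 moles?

976.4 moles

145.4 micromoles = 0.0001454 moles
4.79 moles = 4.79 moles
3.23 millimoles = 0.00323 moles
976.4 moles = 976.4 moles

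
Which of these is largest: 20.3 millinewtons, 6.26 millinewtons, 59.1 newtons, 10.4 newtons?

59.1 newtons

20.3 millinewtons = 0.0203 newtons
6.26 millinewtons = 0.00626 newtons
59.1 newtons = 59.1 newtons
10.4 newtons = 10.4 newtons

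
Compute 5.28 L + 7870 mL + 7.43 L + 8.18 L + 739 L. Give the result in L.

In L:
  5.28 L → 5.28
  7870 mL = 7870 × 10^-3 L = 7.87
  7.43 L → 7.43
  8.18 L → 8.18
  739 L → 739
Sum: 5.28 + 7.87 + 7.43 + 8.18 + 739 = 767.76

767.76 L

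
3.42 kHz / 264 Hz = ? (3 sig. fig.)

13.0

(3.42e3) / (264) = 0.01295e3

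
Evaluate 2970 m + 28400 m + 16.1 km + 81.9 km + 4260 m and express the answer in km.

In km:
  2970 m = 2970e-3 km = 2.97
  28400 m = 28400e-3 km = 28.4
  16.1 km → 16.1
  81.9 km → 81.9
  4260 m = 4260e-3 km = 4.26
Sum: 2.97 + 28.4 + 16.1 + 81.9 + 4.26 = 133.63

133.63 km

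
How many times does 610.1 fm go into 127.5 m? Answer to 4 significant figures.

209000000000000

(127.5) / (610.1 × 10⁻¹⁵) = 0.20898 × 10¹⁵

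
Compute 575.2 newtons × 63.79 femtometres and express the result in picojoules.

36.692008 picojoules

575.2 × 63.79 × 10^-15 = 36692.008 × 10^-15 J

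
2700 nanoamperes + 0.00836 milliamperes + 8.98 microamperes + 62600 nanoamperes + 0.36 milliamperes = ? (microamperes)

442.64 microamperes

In microamperes:
  2700 nanoamperes = 2700 × 10^-3 microamperes = 2.7
  0.00836 milliamperes = 0.00836 × 10^3 microamperes = 8.36
  8.98 microamperes → 8.98
  62600 nanoamperes = 62600 × 10^-3 microamperes = 62.6
  0.36 milliamperes = 0.36 × 10^3 microamperes = 360
Sum: 2.7 + 8.36 + 8.98 + 62.6 + 360 = 442.64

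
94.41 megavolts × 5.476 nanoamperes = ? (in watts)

0.51698916 watts

94.41 × 10^6 × 5.476 × 10^-9 = 516.98916 × 10^-3 W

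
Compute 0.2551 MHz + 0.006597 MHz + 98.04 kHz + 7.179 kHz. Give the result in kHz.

In kHz:
  0.2551 MHz = 0.2551 × 10^3 kHz = 255.1
  0.006597 MHz = 0.006597 × 10^3 kHz = 6.597
  98.04 kHz → 98.04
  7.179 kHz → 7.179
Sum: 255.1 + 6.597 + 98.04 + 7.179 = 366.916

366.916 kHz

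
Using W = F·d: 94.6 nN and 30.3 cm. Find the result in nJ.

94.6 × 10⁻⁹ × 30.3 × 10⁻² = 2866.38 × 10⁻¹¹ J

28.6638 nJ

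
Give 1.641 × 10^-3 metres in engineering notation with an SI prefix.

1.641 millimetres

= 1.641 × 10^-3 metres; 10^-3 is milli.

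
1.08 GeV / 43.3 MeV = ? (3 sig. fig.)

24.9

(1.08 × 10⁹) / (43.3 × 10⁶) = 0.02494 × 10³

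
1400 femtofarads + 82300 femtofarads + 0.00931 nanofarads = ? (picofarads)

93.01 picofarads

In picofarads:
  1400 femtofarads = 1400 × 10⁻³ picofarads = 1.4
  82300 femtofarads = 82300 × 10⁻³ picofarads = 82.3
  0.00931 nanofarads = 0.00931 × 10³ picofarads = 9.31
Sum: 1.4 + 82.3 + 9.31 = 93.01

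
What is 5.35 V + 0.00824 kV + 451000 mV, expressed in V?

464.59 V

In V:
  5.35 V → 5.35
  0.00824 kV = 0.00824e3 V = 8.24
  451000 mV = 451000e-3 V = 451
Sum: 5.35 + 8.24 + 451 = 464.59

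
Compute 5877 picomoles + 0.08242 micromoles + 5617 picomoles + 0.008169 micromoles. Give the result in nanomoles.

In nanomoles:
  5877 picomoles = 5877e-3 nanomoles = 5.877
  0.08242 micromoles = 0.08242e3 nanomoles = 82.42
  5617 picomoles = 5617e-3 nanomoles = 5.617
  0.008169 micromoles = 0.008169e3 nanomoles = 8.169
Sum: 5.877 + 82.42 + 5.617 + 8.169 = 102.083

102.083 nanomoles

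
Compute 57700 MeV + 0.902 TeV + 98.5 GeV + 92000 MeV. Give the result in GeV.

In GeV:
  57700 MeV = 57700 × 10^-3 GeV = 57.7
  0.902 TeV = 0.902 × 10^3 GeV = 902
  98.5 GeV → 98.5
  92000 MeV = 92000 × 10^-3 GeV = 92
Sum: 57.7 + 902 + 98.5 + 92 = 1150.2

1150.2 GeV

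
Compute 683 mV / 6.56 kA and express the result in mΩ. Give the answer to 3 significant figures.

0.104 mΩ

(683 × 10⁻³) / (6.56 × 10³) = 104.12 × 10⁻⁶ Ω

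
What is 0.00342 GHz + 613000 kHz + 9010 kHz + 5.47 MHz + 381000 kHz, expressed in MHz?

1011.9 MHz

In MHz:
  0.00342 GHz = 0.00342e3 MHz = 3.42
  613000 kHz = 613000e-3 MHz = 613
  9010 kHz = 9010e-3 MHz = 9.01
  5.47 MHz → 5.47
  381000 kHz = 381000e-3 MHz = 381
Sum: 3.42 + 613 + 9.01 + 5.47 + 381 = 1011.9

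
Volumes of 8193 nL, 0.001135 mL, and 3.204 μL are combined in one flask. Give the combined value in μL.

In μL:
  8193 nL = 8193 × 10^-3 μL = 8.193
  0.001135 mL = 0.001135 × 10^3 μL = 1.135
  3.204 μL → 3.204
Sum: 8.193 + 1.135 + 3.204 = 12.532

12.532 μL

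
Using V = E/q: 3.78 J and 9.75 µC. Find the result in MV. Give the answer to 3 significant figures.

0.388 MV

(3.78) / (9.75 × 10^-6) = 0.38769 × 10^6 V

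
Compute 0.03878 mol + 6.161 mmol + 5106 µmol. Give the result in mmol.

50.047 mmol

In mmol:
  0.03878 mol = 0.03878 × 10^3 mmol = 38.78
  6.161 mmol → 6.161
  5106 µmol = 5106 × 10^-3 mmol = 5.106
Sum: 38.78 + 6.161 + 5.106 = 50.047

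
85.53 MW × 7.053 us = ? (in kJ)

0.60324309 kJ

85.53 × 10⁶ × 7.053 × 10⁻⁶ = 603.24309 J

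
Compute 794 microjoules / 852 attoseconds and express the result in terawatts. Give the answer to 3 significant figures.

(794 × 10^-6) / (852 × 10^-18) = 0.93192 × 10^12 W

0.932 terawatts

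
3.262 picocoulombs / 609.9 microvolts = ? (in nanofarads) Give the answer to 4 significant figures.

5.348 nanofarads

(3.262 × 10⁻¹²) / (609.9 × 10⁻⁶) = 0.00534842 × 10⁻⁶ F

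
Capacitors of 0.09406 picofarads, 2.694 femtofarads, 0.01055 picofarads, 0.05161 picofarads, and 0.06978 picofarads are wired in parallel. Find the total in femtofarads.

228.694 femtofarads

In femtofarads:
  0.09406 picofarads = 0.09406 × 10^3 femtofarads = 94.06
  2.694 femtofarads → 2.694
  0.01055 picofarads = 0.01055 × 10^3 femtofarads = 10.55
  0.05161 picofarads = 0.05161 × 10^3 femtofarads = 51.61
  0.06978 picofarads = 0.06978 × 10^3 femtofarads = 69.78
Sum: 94.06 + 2.694 + 10.55 + 51.61 + 69.78 = 228.694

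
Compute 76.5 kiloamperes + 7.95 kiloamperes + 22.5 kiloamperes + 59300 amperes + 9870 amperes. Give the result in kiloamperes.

176.12 kiloamperes

In kiloamperes:
  76.5 kiloamperes → 76.5
  7.95 kiloamperes → 7.95
  22.5 kiloamperes → 22.5
  59300 amperes = 59300 × 10⁻³ kiloamperes = 59.3
  9870 amperes = 9870 × 10⁻³ kiloamperes = 9.87
Sum: 76.5 + 7.95 + 22.5 + 59.3 + 9.87 = 176.12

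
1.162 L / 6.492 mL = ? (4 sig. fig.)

(1.162) / (6.492 × 10⁻³) = 0.17899 × 10³

179.0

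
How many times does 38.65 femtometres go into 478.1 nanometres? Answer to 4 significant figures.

(478.1 × 10⁻⁹) / (38.65 × 10⁻¹⁵) = 12.37 × 10⁶

12370000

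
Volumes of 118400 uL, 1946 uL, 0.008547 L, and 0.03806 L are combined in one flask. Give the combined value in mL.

In mL:
  118400 uL = 118400e-3 mL = 118.4
  1946 uL = 1946e-3 mL = 1.946
  0.008547 L = 0.008547e3 mL = 8.547
  0.03806 L = 0.03806e3 mL = 38.06
Sum: 118.4 + 1.946 + 8.547 + 38.06 = 166.953

166.953 mL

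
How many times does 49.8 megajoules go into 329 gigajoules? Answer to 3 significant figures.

6610

(329 × 10⁹) / (49.8 × 10⁶) = 6.606 × 10³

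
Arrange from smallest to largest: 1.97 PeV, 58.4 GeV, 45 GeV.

45 GeV < 58.4 GeV < 1.97 PeV

1.97 PeV = 1970000000000000 eV
58.4 GeV = 58400000000 eV
45 GeV = 45000000000 eV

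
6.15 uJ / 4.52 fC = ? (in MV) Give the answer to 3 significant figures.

1360 MV

(6.15 × 10^-6) / (4.52 × 10^-15) = 1.3606 × 10^9 V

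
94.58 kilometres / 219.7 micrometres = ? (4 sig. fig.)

(94.58 × 10³) / (219.7 × 10⁻⁶) = 0.4305 × 10⁹

430500000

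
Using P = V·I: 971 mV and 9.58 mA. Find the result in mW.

971 × 10^-3 × 9.58 × 10^-3 = 9302.18 × 10^-6 W

9.30218 mW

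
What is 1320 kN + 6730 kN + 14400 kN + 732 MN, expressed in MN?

In MN:
  1320 kN = 1320e-3 MN = 1.32
  6730 kN = 6730e-3 MN = 6.73
  14400 kN = 14400e-3 MN = 14.4
  732 MN → 732
Sum: 1.32 + 6.73 + 14.4 + 732 = 754.45

754.45 MN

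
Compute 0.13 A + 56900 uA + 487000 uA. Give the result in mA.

673.9 mA

In mA:
  0.13 A = 0.13e3 mA = 130
  56900 uA = 56900e-3 mA = 56.9
  487000 uA = 487000e-3 mA = 487
Sum: 130 + 56.9 + 487 = 673.9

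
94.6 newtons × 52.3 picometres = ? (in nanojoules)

94.6 × 52.3e-12 = 4947.58e-12 J

4.94758 nanojoules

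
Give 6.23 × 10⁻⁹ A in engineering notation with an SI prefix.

6.23 nA

= 6.23 × 10⁻⁹ A; 10⁻⁹ is nano.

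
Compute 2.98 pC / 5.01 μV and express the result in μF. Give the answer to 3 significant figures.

0.595 μF

(2.98 × 10⁻¹²) / (5.01 × 10⁻⁶) = 0.59481 × 10⁻⁶ F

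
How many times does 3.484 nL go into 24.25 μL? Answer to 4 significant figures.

(24.25e-6) / (3.484e-9) = 6.9604e3

6960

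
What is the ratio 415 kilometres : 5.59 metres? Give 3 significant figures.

74200

(415 × 10^3) / (5.59) = 74.24 × 10^3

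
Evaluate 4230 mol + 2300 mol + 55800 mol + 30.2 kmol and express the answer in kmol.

In kmol:
  4230 mol = 4230 × 10⁻³ kmol = 4.23
  2300 mol = 2300 × 10⁻³ kmol = 2.3
  55800 mol = 55800 × 10⁻³ kmol = 55.8
  30.2 kmol → 30.2
Sum: 4.23 + 2.3 + 55.8 + 30.2 = 92.53

92.53 kmol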